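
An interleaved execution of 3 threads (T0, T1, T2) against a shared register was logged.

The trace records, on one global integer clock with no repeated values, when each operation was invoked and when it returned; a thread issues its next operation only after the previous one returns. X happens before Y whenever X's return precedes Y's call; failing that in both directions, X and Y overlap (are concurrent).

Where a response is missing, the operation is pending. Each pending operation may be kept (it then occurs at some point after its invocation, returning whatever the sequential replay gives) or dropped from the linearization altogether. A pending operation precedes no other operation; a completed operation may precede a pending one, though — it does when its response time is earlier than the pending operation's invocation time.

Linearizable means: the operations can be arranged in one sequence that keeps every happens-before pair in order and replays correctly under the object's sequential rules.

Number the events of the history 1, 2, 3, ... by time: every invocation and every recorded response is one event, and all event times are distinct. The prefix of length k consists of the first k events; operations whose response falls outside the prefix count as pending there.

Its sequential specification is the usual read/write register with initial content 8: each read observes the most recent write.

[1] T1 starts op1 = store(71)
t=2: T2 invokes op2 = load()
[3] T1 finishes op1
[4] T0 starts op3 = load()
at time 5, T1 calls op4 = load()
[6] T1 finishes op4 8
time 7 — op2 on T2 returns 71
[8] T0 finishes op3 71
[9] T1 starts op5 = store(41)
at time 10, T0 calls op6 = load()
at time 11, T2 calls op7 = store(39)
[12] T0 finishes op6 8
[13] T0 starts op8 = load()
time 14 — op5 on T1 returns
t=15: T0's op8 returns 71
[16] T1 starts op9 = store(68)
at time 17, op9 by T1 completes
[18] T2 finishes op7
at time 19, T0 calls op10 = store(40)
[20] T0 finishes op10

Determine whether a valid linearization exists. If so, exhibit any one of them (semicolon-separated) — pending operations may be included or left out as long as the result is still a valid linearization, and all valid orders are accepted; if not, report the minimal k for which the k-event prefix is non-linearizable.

already the first 6 events (up to op4's response at time 6) admit no linearization; the first 5 still do
the sole real-time-consistent order of 2 completed operations fails the register replay
completion choices over the 2 pending operations (op2, op3) were checked; none helps
take op1, op4 (pending dropped): step 2 already fails, because op4 load() → 8 cannot occur there

not linearizable — minimal violating prefix: 6 events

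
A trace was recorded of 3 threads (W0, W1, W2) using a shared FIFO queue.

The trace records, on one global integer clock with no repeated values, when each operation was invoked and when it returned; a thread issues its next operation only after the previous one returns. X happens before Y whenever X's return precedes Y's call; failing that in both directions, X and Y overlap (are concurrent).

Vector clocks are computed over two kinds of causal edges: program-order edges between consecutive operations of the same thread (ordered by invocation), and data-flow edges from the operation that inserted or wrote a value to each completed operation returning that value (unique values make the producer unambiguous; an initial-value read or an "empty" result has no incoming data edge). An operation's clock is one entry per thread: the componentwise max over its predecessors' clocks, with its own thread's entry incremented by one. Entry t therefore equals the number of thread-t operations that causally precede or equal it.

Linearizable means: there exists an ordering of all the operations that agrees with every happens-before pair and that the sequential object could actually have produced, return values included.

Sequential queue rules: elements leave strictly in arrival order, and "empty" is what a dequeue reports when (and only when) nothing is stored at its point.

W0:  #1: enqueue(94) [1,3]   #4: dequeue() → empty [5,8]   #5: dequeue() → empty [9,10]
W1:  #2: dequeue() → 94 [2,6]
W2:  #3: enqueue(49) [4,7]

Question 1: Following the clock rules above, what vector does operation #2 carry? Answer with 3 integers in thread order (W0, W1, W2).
(1, 1, 0)

root op #3, invoked 4: fresh clock plus W2's own tick → (0, 0, 1)
root op #1, invoked 1: fresh clock plus W0's own tick → (1, 0, 0)
VC(#2, invoked at 2): max of VC(#1)=(1, 0, 0), then +1 on thread W1 → (1, 1, 0)
VC(#4, invoked at 5): max of VC(#1)=(1, 0, 0), then +1 on thread W0 → (2, 0, 0)
VC(#5, invoked at 9): max of VC(#4)=(2, 0, 0), then +1 on thread W0 → (3, 0, 0)
target: VC(#2) = (1, 1, 0)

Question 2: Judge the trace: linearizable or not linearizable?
not linearizable

prefix check: 1..9 passes, 1..10 fails once #5's time-10 response joins
no legal order exists: 8 real-time-consistent candidates over 5 completed FIFO queue operations, all rejected
sample order #1, #2, #3, #4, #5 stalls at step 4 — #4 dequeue() → empty has no legal effect
sample order #1, #2, #4, #3, #5 stalls at step 5 — #5 dequeue() → empty has no legal effect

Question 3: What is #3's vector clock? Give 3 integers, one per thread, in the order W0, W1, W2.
(0, 0, 1)

no predecessors for #3 (invoked 4): W2 increments from zero → (0, 0, 1)
no predecessors for #1 (invoked 1): W0 increments from zero → (1, 0, 0)
invoked at 2, #2 merges VC(#1)=(1, 0, 0) and bumps W1's slot → (1, 1, 0)
invoked at 5, #4 merges VC(#1)=(1, 0, 0) and bumps W0's slot → (2, 0, 0)
invoked at 9, #5 merges VC(#4)=(2, 0, 0) and bumps W0's slot → (3, 0, 0)
target: VC(#3) = (0, 0, 1)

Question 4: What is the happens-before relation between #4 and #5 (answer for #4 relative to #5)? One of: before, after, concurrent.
before

#4 spans [5,8], #5 spans [9,10]
resp(#4)=8 < inv(#5)=9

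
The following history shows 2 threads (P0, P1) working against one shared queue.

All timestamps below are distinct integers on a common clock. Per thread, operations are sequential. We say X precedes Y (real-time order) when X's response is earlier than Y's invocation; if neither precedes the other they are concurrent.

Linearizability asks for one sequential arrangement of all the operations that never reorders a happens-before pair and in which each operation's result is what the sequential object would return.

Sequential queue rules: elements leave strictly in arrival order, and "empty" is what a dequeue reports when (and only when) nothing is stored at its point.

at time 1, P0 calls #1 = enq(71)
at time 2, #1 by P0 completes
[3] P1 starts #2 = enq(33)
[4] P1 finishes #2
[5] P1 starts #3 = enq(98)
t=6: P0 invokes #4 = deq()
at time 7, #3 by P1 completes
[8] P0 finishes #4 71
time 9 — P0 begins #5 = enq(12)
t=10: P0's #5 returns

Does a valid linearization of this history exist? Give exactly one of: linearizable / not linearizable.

linearizable

witness order: #1, #2, #3, #4, #5
1. #1 enq(71), leaving queue <71>
2. #2 enq(33), leaving queue <71,33>
3. #3 enq(98), leaving queue <71,33,98>
4. #4 deq() → 71, leaving queue <33,98>
5. #5 enq(12), leaving queue <33,98,12>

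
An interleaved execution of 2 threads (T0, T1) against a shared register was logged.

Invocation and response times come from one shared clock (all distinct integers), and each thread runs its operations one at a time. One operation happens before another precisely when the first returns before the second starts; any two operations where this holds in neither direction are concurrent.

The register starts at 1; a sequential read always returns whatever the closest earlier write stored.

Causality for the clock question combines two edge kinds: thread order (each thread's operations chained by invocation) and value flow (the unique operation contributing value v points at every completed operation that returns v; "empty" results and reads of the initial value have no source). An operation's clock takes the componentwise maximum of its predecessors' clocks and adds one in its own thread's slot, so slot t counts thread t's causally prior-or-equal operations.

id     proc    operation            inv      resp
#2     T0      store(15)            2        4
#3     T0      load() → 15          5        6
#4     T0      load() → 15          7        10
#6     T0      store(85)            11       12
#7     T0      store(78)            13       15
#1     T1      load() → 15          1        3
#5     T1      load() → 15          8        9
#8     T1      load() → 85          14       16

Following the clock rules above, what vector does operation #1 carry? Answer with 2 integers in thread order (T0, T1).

VC(#2, invoked at 2): no causal predecessors; +1 on T0 → (1, 0)
#1, invoked 1, takes VC(#2)=(1, 0) under max, adds 1 for T1 → (1, 1)
#3, invoked 5, takes VC(#2)=(1, 0) under max, adds 1 for T0 → (2, 0)
#5, invoked 8, takes VC(#1)=(1, 1), VC(#2)=(1, 0) under max, adds 1 for T1 → (1, 2)
#4, invoked 7, takes VC(#2)=(1, 0), VC(#3)=(2, 0) under max, adds 1 for T0 → (3, 0)
#6, invoked 11, takes VC(#4)=(3, 0) under max, adds 1 for T0 → (4, 0)
#7, invoked 13, takes VC(#6)=(4, 0) under max, adds 1 for T0 → (5, 0)
#8, invoked 14, takes VC(#5)=(1, 2), VC(#6)=(4, 0) under max, adds 1 for T1 → (4, 3)
target: VC(#1) = (1, 1)

(1, 1)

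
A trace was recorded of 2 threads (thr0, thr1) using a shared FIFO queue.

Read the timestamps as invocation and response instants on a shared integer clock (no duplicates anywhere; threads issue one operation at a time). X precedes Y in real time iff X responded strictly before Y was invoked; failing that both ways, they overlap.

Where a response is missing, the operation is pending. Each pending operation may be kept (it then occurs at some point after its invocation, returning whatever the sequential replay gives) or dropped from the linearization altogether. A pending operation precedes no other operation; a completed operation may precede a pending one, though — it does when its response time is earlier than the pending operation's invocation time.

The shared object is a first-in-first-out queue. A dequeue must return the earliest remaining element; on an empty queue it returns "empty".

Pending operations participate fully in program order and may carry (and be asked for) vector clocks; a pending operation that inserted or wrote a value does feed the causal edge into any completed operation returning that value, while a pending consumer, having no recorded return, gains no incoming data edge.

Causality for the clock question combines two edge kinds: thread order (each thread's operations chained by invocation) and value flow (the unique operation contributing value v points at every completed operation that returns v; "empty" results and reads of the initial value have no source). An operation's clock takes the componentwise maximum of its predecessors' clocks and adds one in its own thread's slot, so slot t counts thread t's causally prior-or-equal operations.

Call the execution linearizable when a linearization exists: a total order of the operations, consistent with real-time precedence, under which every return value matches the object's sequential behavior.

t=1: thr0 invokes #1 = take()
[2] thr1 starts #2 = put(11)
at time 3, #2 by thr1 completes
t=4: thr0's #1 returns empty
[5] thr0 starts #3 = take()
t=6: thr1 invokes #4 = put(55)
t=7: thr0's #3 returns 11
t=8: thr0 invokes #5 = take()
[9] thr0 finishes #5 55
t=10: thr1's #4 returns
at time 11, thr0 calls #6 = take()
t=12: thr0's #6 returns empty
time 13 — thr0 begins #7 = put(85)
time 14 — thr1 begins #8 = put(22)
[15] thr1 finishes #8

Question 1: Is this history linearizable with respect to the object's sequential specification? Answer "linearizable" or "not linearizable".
one valid linearization: #1, #2, #3, #4, #5, #6, #7, #8
1. #1 take() → empty, leaving queue <>
2. #2 put(11), leaving queue <11>
3. #3 take() → 11, leaving queue <>
4. #4 put(55), leaving queue <55>
5. #5 take() → 55, leaving queue <>
6. #6 take() → empty, leaving queue <>
7. #7 put(85) (pending, included), leaving queue <85>
8. #8 put(22), leaving queue <85,22>

linearizable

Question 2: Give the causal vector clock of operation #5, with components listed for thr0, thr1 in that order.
#2 (invocation 2): nothing precedes it; thr1's component alone gives (0, 1)
#1 (invocation 1): nothing precedes it; thr0's component alone gives (1, 0)
#4, invoked 6, takes VC(#2)=(0, 1) under max, adds 1 for thr1 → (0, 2)
#8, invoked 14, takes VC(#4)=(0, 2) under max, adds 1 for thr1 → (0, 3)
#3, invoked 5, takes VC(#1)=(1, 0), VC(#2)=(0, 1) under max, adds 1 for thr0 → (2, 1)
#5, invoked 8, takes VC(#3)=(2, 1), VC(#4)=(0, 2) under max, adds 1 for thr0 → (3, 2)
#6, invoked 11, takes VC(#5)=(3, 2) under max, adds 1 for thr0 → (4, 2)
#7, invoked 13, takes VC(#6)=(4, 2) under max, adds 1 for thr0 → (5, 2)
target: VC(#5) = (3, 2)

(3, 2)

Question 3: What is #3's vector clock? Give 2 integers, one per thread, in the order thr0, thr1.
#2, invoked 2, has no incoming edges; only thr1's bump applies → (0, 1)
#1, invoked 1, has no incoming edges; only thr0's bump applies → (1, 0)
merge at #4 (invoked 6): VC(#2)=(0, 1), own-thread bump on thr1 → (0, 2)
merge at #8 (invoked 14): VC(#4)=(0, 2), own-thread bump on thr1 → (0, 3)
merge at #3 (invoked 5): VC(#1)=(1, 0), VC(#2)=(0, 1), own-thread bump on thr0 → (2, 1)
merge at #5 (invoked 8): VC(#3)=(2, 1), VC(#4)=(0, 2), own-thread bump on thr0 → (3, 2)
merge at #6 (invoked 11): VC(#5)=(3, 2), own-thread bump on thr0 → (4, 2)
merge at #7 (invoked 13): VC(#6)=(4, 2), own-thread bump on thr0 → (5, 2)
target: VC(#3) = (2, 1)

(2, 1)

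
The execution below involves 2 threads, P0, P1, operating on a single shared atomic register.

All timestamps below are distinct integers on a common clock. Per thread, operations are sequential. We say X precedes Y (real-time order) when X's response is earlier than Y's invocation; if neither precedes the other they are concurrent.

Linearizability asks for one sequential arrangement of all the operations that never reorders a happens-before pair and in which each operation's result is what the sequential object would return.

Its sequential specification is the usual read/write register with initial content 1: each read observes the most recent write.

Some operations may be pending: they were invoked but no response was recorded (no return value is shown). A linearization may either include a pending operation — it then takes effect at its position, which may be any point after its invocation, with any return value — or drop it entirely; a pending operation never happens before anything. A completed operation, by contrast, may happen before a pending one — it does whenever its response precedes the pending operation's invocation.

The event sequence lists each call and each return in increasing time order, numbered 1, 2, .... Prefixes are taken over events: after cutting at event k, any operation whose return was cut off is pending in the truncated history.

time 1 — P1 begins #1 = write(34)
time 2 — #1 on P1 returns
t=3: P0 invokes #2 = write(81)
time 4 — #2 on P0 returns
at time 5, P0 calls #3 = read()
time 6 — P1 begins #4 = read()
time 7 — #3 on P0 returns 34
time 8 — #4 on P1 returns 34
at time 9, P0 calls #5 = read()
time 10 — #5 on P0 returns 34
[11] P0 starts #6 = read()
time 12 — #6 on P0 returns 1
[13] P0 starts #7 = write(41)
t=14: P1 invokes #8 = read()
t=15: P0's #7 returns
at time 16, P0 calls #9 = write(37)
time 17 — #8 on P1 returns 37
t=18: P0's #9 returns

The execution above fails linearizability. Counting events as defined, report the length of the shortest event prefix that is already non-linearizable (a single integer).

events 1..6 are linearizable, e.g. via #1, #2:
step 1: #1 write(34) — value 34
step 2: #2 write(81) — value 81
adding event 7 (#3 responds at 7) leaves no legal real-time order
no escape via the 1 pending operation (#4): every completion choice fails
e.g. #1, #2, #3 (pending dropped): illegal at step 3, since #3 read() → 34 cannot apply there

7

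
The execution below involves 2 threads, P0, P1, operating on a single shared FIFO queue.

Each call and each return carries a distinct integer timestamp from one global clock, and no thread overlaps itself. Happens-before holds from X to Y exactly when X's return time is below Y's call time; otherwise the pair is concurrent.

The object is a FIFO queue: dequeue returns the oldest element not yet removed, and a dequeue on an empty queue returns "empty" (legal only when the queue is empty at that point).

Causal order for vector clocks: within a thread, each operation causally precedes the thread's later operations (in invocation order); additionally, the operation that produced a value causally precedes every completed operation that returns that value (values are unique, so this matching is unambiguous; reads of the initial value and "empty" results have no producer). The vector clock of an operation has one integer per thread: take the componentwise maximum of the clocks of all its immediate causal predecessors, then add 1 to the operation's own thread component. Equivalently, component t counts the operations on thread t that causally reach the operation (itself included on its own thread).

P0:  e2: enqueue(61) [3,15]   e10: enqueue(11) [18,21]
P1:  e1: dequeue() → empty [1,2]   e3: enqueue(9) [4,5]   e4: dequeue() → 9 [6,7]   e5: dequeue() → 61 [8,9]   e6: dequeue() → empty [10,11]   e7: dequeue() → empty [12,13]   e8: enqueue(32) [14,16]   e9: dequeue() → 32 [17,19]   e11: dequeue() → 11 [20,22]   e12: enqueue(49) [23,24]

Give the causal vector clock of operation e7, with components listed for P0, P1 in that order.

(1, 6)

e1, invoked 1, has no incoming edges; only P1's bump applies → (0, 1)
e2, invoked 3, has no incoming edges; only P0's bump applies → (1, 0)
merge at e3 (invoked 4): VC(e1)=(0, 1), own-thread bump on P1 → (0, 2)
merge at e10 (invoked 18): VC(e2)=(1, 0), own-thread bump on P0 → (2, 0)
merge at e4 (invoked 6): VC(e3)=(0, 2), own-thread bump on P1 → (0, 3)
merge at e5 (invoked 8): VC(e2)=(1, 0), VC(e4)=(0, 3), own-thread bump on P1 → (1, 4)
merge at e6 (invoked 10): VC(e5)=(1, 4), own-thread bump on P1 → (1, 5)
merge at e7 (invoked 12): VC(e6)=(1, 5), own-thread bump on P1 → (1, 6)
merge at e8 (invoked 14): VC(e7)=(1, 6), own-thread bump on P1 → (1, 7)
merge at e9 (invoked 17): VC(e8)=(1, 7), own-thread bump on P1 → (1, 8)
merge at e11 (invoked 20): VC(e9)=(1, 8), VC(e10)=(2, 0), own-thread bump on P1 → (2, 9)
merge at e12 (invoked 23): VC(e11)=(2, 9), own-thread bump on P1 → (2, 10)
target: VC(e7) = (1, 6)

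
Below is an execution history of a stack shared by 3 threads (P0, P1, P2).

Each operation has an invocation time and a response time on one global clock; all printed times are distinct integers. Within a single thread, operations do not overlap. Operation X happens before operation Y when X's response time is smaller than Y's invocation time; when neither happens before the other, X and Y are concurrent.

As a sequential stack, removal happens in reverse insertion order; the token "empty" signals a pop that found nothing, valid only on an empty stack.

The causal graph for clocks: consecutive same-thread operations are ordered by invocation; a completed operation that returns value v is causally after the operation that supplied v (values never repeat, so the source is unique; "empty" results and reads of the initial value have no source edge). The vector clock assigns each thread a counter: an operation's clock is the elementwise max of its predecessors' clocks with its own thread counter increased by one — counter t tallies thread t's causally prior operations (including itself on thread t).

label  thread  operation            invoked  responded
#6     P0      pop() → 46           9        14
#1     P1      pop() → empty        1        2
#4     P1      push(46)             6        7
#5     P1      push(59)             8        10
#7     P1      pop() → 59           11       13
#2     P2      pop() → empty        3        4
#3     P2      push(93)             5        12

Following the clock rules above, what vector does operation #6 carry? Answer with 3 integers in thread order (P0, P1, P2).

invoked at 3, #2 has no predecessors; its own P2 bump gives (0, 0, 1)
invoked at 1, #1 has no predecessors; its own P1 bump gives (0, 1, 0)
#3, invoked 5, takes VC(#2)=(0, 0, 1) under max, adds 1 for P2 → (0, 0, 2)
#4, invoked 6, takes VC(#1)=(0, 1, 0) under max, adds 1 for P1 → (0, 2, 0)
#5, invoked 8, takes VC(#4)=(0, 2, 0) under max, adds 1 for P1 → (0, 3, 0)
#6, invoked 9, takes VC(#4)=(0, 2, 0) under max, adds 1 for P0 → (1, 2, 0)
#7, invoked 11, takes VC(#5)=(0, 3, 0) under max, adds 1 for P1 → (0, 4, 0)
target: VC(#6) = (1, 2, 0)

(1, 2, 0)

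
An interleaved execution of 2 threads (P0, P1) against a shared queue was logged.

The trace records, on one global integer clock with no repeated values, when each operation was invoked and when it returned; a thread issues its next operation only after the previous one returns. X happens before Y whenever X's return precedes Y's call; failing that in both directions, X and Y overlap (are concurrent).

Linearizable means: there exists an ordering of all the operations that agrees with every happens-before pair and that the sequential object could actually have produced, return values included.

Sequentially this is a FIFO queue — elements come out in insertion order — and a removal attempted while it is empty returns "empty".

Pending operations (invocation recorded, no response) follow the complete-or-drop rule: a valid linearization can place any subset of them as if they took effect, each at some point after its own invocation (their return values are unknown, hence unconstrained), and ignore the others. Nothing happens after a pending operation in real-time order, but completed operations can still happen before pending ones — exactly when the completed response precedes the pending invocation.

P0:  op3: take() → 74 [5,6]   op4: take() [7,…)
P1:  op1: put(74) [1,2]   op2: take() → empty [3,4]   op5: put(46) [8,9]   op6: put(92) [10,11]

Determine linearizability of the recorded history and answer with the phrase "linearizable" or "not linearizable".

already the first 4 events (up to op2's response at time 4) admit no linearization; the first 3 still do
exactly one order of the 2 completed ops respects real time; the queue replay fails
sample order op1, op2 stalls at step 2 — op2 take() → empty has no legal effect

not linearizable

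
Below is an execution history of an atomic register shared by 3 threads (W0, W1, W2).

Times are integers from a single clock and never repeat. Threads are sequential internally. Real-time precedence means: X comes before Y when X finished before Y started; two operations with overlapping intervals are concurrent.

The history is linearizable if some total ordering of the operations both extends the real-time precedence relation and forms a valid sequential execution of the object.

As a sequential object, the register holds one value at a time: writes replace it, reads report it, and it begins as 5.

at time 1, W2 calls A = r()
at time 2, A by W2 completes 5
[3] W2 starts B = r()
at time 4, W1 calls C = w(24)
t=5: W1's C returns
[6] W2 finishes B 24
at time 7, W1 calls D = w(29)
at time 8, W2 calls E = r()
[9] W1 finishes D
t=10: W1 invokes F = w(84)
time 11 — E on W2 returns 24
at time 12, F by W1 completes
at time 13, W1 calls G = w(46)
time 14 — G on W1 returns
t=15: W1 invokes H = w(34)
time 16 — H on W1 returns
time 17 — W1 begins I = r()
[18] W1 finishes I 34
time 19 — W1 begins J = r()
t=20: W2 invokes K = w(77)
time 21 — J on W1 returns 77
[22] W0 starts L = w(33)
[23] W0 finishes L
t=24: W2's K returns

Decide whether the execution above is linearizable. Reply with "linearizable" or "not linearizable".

one valid linearization: A, C, B, E, D, F, G, H, I, K, J, L
step 1: A r() → 5 — value 5
step 2: C w(24) — value 24
step 3: B r() → 24 — value 24
step 4: E r() → 24 — value 24
step 5: D w(29) — value 29
step 6: F w(84) — value 84
step 7: G w(46) — value 46
step 8: H w(34) — value 34
step 9: I r() → 34 — value 34
step 10: K w(77) — value 77
step 11: J r() → 77 — value 77
step 12: L w(33) — value 33

linearizable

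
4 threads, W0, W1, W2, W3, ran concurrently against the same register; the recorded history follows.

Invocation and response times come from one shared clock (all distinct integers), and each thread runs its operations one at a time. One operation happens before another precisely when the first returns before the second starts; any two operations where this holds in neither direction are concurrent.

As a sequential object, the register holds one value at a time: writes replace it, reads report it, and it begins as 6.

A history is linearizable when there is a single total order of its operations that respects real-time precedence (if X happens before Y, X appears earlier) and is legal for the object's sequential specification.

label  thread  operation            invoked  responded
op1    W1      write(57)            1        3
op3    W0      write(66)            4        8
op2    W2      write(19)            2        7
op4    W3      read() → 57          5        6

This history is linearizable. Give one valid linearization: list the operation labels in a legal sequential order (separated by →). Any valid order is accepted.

op1 → op4 → op2 → op3

step 1: op1 write(57) — value 57
step 2: op4 read() → 57 — value 57
step 3: op2 write(19) — value 19
step 4: op3 write(66) — value 66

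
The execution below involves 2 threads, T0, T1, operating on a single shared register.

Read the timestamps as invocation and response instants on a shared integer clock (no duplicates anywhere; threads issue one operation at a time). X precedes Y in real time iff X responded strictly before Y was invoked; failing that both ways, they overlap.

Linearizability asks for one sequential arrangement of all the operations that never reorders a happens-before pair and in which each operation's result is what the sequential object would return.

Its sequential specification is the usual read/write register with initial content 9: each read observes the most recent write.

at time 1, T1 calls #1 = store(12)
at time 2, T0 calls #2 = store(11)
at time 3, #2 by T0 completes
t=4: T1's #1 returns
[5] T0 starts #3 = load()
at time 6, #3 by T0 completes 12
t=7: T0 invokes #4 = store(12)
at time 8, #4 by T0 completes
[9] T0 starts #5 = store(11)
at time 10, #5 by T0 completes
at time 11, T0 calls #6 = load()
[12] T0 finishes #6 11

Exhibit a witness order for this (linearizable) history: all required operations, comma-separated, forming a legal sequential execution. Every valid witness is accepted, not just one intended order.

#2, #1, #3, #4, #5, #6

1. #2 store(11), leaving value 11
2. #1 store(12), leaving value 12
3. #3 load() → 12, leaving value 12
4. #4 store(12), leaving value 12
5. #5 store(11), leaving value 11
6. #6 load() → 11, leaving value 11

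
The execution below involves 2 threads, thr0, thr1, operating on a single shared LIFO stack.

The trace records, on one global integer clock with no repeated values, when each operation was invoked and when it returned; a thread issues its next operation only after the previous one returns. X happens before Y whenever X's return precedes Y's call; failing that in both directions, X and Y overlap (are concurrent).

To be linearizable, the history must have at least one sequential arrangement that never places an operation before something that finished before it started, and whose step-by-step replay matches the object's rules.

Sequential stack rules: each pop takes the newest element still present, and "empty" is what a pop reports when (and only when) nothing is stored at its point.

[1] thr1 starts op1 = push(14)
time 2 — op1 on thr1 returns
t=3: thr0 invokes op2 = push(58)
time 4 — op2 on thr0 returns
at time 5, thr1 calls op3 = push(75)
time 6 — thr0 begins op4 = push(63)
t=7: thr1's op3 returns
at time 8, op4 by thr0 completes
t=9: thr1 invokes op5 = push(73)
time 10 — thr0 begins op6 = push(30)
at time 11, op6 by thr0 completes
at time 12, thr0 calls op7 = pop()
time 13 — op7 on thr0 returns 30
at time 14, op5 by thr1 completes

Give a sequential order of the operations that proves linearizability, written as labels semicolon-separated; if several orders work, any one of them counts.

op1; op2; op3; op4; op5; op6; op7

step 1: op1 push(14) — stack <14>
step 2: op2 push(58) — stack <14,58>
step 3: op3 push(75) — stack <14,58,75>
step 4: op4 push(63) — stack <14,58,75,63>
step 5: op5 push(73) — stack <14,58,75,63,73>
step 6: op6 push(30) — stack <14,58,75,63,73,30>
step 7: op7 pop() → 30 — stack <14,58,75,63,73>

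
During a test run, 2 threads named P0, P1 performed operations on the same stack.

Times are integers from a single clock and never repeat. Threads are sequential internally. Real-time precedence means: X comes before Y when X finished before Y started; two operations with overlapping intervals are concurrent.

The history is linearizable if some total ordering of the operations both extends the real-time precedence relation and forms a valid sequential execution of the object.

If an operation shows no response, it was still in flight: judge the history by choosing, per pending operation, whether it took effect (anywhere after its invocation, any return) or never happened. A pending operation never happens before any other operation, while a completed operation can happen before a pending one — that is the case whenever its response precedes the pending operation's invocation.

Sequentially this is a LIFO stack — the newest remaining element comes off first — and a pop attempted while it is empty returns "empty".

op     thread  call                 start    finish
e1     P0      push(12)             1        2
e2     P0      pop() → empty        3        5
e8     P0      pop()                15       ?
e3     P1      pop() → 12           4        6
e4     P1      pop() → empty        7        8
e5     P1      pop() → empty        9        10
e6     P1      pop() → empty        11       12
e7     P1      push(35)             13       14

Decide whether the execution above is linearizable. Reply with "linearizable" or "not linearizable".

witness order: e1, e3, e2, e4, e5, e6, e7
step 1: e1 push(12) — stack <12>
step 2: e3 pop() → 12 — stack <>
step 3: e2 pop() → empty — stack <>
step 4: e4 pop() → empty — stack <>
step 5: e5 pop() → empty — stack <>
step 6: e6 pop() → empty — stack <>
step 7: e7 push(35) — stack <35>

linearizable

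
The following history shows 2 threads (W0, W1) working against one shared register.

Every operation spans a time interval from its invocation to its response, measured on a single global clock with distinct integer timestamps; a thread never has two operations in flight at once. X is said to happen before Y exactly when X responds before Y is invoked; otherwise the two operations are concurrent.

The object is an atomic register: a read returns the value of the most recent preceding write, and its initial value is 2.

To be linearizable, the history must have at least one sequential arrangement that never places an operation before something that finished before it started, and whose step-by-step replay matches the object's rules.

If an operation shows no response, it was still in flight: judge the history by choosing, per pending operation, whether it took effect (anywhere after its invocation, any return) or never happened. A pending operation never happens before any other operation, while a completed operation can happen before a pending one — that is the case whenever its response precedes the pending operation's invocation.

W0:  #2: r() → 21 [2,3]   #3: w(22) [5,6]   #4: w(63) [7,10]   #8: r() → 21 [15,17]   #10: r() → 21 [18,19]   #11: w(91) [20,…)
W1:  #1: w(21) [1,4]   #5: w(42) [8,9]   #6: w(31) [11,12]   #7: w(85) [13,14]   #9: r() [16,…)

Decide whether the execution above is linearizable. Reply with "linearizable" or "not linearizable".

cut after 16 events: linearizable; cut after 17 events (#8 responds, time 17): not linearizable
all 4 real-time-respecting orders fail — 8 completed register operations, no legal replay
including or dropping the 1 pending operation (#9) in any combination fails
e.g. #1, #2, #3, #4, #5, #6, #7, #8 (pending dropped): illegal at step 8, since #8 r() → 21 cannot apply there
e.g. #1, #2, #3, #5, #4, #6, #7, #8 (pending dropped): illegal at step 8, since #8 r() → 21 cannot apply there

not linearizable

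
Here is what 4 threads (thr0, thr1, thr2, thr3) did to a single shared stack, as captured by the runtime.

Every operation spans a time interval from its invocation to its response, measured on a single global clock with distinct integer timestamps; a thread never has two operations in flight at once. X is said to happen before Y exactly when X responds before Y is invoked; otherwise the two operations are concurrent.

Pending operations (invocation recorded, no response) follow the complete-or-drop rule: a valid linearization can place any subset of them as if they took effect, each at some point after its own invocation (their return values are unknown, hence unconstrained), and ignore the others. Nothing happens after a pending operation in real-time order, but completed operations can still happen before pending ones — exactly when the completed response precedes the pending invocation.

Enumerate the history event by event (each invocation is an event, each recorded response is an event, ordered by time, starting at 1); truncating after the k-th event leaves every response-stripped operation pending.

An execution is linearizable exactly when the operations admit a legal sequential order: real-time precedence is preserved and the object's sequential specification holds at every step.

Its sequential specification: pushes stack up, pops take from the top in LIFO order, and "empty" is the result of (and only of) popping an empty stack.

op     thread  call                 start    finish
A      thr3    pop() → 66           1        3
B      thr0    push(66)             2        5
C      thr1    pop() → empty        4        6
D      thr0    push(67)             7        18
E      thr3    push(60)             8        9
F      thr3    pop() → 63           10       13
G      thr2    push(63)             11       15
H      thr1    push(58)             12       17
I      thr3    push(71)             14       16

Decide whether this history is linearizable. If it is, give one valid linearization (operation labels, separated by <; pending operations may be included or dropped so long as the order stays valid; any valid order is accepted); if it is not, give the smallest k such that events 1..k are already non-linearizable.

linearizable — witness: B < A < C < D < E < G < F < H < I

1. B push(66), leaving stack <66>
2. A pop() → 66, leaving stack <>
3. C pop() → empty, leaving stack <>
4. D push(67), leaving stack <67>
5. E push(60), leaving stack <67,60>
6. G push(63), leaving stack <67,60,63>
7. F pop() → 63, leaving stack <67,60>
8. H push(58), leaving stack <67,60,58>
9. I push(71), leaving stack <67,60,58,71>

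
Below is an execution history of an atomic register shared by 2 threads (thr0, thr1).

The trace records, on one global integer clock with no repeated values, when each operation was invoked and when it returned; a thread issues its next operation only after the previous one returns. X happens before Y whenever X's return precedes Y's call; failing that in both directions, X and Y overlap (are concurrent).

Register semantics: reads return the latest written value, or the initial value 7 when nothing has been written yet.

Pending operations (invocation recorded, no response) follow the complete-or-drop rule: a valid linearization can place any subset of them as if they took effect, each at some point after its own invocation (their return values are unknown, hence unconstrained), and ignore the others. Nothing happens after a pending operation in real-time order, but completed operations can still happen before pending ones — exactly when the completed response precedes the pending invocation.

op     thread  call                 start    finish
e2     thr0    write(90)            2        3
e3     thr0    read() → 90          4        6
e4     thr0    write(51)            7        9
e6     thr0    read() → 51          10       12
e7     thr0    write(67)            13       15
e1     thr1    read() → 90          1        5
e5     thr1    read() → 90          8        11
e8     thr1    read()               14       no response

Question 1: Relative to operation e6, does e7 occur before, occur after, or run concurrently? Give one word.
e7 spans [13,15], e6 spans [10,12]
resp(e6)=12 < inv(e7)=13

after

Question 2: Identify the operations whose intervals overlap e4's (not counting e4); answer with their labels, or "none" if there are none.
e4 runs from 7 to 9; window-overlapping ops are concurrent
e1 [1,5]: before
e2 [2,3]: before
e3 [4,6]: before
e5 [8,11]: concurrent
e6 [10,12]: after
e7 [13,15]: after
e8 [14,…): after

e5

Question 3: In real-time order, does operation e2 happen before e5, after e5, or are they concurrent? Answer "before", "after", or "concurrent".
e2 spans [2,3], e5 spans [8,11]
resp(e2)=3 < inv(e5)=8

before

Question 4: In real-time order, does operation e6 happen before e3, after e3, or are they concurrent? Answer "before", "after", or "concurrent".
e6 spans [10,12], e3 spans [4,6]
resp(e3)=6 < inv(e6)=10

after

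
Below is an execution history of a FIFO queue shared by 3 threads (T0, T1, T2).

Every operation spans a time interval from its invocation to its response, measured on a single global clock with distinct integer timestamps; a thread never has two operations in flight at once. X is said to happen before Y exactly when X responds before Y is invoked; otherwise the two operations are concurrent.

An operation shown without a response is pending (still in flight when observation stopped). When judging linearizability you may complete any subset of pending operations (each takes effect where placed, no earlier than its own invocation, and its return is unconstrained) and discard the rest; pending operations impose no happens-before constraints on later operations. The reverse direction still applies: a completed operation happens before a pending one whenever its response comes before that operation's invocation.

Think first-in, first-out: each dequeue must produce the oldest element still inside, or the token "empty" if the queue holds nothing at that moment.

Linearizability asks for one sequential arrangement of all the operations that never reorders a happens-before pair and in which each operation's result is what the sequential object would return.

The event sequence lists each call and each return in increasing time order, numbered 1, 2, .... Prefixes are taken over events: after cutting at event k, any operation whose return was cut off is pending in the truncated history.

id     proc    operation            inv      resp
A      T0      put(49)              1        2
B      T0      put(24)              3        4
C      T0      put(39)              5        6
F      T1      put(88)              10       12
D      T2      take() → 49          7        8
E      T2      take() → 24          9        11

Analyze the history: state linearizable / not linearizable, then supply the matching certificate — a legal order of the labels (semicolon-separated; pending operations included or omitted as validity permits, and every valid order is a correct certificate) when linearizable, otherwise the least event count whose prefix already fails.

linearizable — witness: A; B; C; D; E; F

after step 1 (A put(49)): queue <49>
after step 2 (B put(24)): queue <49,24>
after step 3 (C put(39)): queue <49,24,39>
after step 4 (D take() → 49): queue <24,39>
after step 5 (E take() → 24): queue <39>
after step 6 (F put(88)): queue <39,88>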